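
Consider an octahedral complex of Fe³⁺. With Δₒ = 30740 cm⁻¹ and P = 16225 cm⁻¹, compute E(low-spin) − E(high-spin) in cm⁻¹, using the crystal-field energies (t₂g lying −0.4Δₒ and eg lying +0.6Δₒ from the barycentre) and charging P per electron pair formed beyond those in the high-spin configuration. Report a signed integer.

-29030

Fe sits in group 8; removing 3 electrons leaves Fe³⁺ with 8 − 3 = 5 d electrons.
High-spin d⁵ fills as t₂g³ eg² with CFSE 3(−0.4) + 2(+0.6) = 0.0Δₒ = 0 cm⁻¹.
Low-spin t₂g⁵ eg⁰ gives -2.0Δₒ = -61480 cm⁻¹, but forming 2 extra pairs costs 2P = 32450 cm⁻¹, so E(LS) = -61480 + 32450 = -29030 cm⁻¹.
The difference is -29030 − (0) = -29030 cm⁻¹, so low-spin lies lower.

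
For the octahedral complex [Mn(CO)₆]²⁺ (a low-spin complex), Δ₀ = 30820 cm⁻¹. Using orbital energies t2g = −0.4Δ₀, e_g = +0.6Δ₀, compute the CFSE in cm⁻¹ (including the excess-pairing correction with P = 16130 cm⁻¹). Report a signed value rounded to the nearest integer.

-29380

CO is neutral, so the +2 overall charge sits on Mn: oxidation state +2.
Mn is in group 7, so Mn²⁺ is d⁵ (7 − 2 = 5).
The d⁵ electrons fill as t2g^5 e_g^0.
Orbital CFSE = 5(-0.4) + 0(0.6) = -2.0Δ₀ = -2.0 × 30820 = -61640 cm⁻¹.
High-spin d⁵ would be t2g^3 e_g^2 with 0 pairs; low-spin has 2, so 2 excess pairs cost +2P = +32260 cm⁻¹.
Overall CFSE = -61640 + 32260 = -29380 cm⁻¹.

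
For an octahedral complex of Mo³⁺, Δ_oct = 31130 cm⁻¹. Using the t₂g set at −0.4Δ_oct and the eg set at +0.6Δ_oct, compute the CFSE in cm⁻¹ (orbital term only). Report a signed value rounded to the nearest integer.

-37356

Mo is in group 6, so Mo³⁺ is d³ (6 − 3 = 3).
Electron filling gives t₂g³ eg⁰.
The orbital stabilization is -1.2Δ_oct = -1.2 × 31130 = -37356 cm⁻¹.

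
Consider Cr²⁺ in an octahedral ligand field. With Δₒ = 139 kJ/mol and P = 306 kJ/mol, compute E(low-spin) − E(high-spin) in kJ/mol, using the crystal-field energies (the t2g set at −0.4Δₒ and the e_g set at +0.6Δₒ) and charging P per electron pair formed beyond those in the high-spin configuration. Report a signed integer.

167

Cr is in group 6, so Cr²⁺ is d⁴ (6 − 2 = 4).
High-spin: t2g^3 e_g^1, CFSE = -0.6Δₒ = -83 kJ/mol.
Low-spin: t2g^4 e_g^0, orbital CFSE = -1.6Δₒ = -222 kJ/mol; plus 1 excess pair × P = +306 kJ/mol; total 84 kJ/mol.
The difference is 84 − (-83) = 167 kJ/mol, so high-spin lies lower.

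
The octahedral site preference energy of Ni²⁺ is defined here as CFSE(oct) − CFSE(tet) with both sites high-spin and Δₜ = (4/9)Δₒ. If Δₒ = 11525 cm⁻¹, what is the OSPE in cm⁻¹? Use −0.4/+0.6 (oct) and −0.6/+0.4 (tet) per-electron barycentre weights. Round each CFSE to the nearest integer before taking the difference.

-9732

Ni is in group 10, so Ni²⁺ is d⁸ (10 − 2 = 8).
Octahedral high-spin t₂g⁶ eg²: CFSE = -1.2 × 11525 = -13830 cm⁻¹.
Tetrahedral: e⁴ t₂⁴, CFSE = 4(−0.6) + 4(+0.4) = -0.8Δₜ = -0.8 × (4/9) × 11525 = -4098 cm⁻¹.
OSPE = CFSE(oct) − CFSE(tet) = -13830 − (-4098) = -9732 cm⁻¹.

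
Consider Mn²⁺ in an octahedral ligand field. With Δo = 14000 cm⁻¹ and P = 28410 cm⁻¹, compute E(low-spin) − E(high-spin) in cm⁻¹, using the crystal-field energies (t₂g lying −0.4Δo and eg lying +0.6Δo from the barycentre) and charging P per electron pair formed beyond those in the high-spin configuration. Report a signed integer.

28820

Mn sits in group 7; removing 2 electrons leaves Mn²⁺ with 7 − 2 = 5 d electrons.
High-spin: t₂g³ eg², CFSE = 0.0Δo = 0 cm⁻¹.
Low-spin t₂g⁵ eg⁰ gives -2.0Δo = -28000 cm⁻¹, but forming 2 extra pairs costs 2P = 56820 cm⁻¹, so E(LS) = -28000 + 56820 = 28820 cm⁻¹.
The difference is 28820 − (0) = 28820 cm⁻¹, so high-spin lies lower.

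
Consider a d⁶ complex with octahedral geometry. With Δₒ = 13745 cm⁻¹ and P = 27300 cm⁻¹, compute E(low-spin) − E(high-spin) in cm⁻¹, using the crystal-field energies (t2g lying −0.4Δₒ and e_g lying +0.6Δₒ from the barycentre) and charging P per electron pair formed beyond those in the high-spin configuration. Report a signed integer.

27110

High-spin d⁶ fills as t2g^4 e_g^2 with CFSE 4(−0.4) + 2(+0.6) = -0.4Δₒ = -5498 cm⁻¹.
Low-spin t2g^6 e_g^0 gives -2.4Δₒ = -32988 cm⁻¹, but forming 2 extra pairs costs 2P = 54600 cm⁻¹, so E(LS) = -32988 + 54600 = 21612 cm⁻¹.
E(LS) − E(HS) = 21612 − (-5498) = 27110 cm⁻¹.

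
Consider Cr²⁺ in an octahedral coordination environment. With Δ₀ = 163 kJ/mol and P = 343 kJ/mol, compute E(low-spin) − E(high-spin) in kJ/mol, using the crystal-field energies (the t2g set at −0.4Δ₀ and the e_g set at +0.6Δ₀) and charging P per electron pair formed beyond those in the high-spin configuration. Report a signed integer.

Cr²⁺: group 6, so d-count = 6 − 2 = 4.
High-spin: t2g^3 e_g^1, CFSE = -0.6Δ₀ = -98 kJ/mol.
For low-spin the configuration is t2g^4 e_g^0: orbital energy -1.6 × 163 = -261 kJ/mol, and 1 additional pair relative to high-spin adds 343 kJ/mol, giving 82 kJ/mol.
Thus E(LS) − E(HS) = 180 kJ/mol.

180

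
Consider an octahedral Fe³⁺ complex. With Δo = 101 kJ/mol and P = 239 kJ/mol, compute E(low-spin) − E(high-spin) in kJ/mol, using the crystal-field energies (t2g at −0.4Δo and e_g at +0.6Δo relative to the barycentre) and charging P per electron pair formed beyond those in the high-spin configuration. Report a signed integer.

Fe³⁺: group 8, so d-count = 8 − 3 = 5.
High-spin: t2g^3 e_g^2, CFSE = 0.0Δo = 0 kJ/mol.
For low-spin the configuration is t2g^5 e_g^0: orbital energy -2.0 × 101 = -202 kJ/mol, and 2 additional pairs relative to high-spin add 478 kJ/mol, giving 276 kJ/mol.
E(LS) − E(HS) = 276 − (0) = 276 kJ/mol.

276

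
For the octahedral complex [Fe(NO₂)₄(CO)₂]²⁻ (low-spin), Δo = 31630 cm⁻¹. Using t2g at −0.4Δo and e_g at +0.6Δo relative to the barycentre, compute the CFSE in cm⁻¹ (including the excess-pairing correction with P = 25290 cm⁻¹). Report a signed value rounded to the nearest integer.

-25332

Ligand charges: 4×(-1) from NO₂⁻ and 2×(+0) from CO sum to -4; with overall charge -2, Fe is +2.
Group 8 minus oxidation state +2 gives a d⁶ configuration for Fe²⁺.
Configuration: t2g^6 e_g^0.
The orbital stabilization is -2.4Δo = -2.4 × 31630 = -75912 cm⁻¹.
Relative to high-spin t2g^4 e_g^2 (1 paired), the low-spin configuration has 2 additional pairs, contributing +2 × 25290 = +50580 cm⁻¹.
Net CFSE = -75912 + 50580 = -25332 cm⁻¹.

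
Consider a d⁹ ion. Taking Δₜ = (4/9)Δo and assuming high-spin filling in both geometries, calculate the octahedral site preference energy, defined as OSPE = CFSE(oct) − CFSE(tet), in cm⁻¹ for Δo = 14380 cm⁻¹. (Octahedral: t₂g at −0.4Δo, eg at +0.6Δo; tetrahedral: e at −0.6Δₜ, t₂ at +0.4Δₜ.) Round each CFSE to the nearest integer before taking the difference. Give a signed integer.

-6072

Octahedral (high-spin): t2g^6 e_g^3, CFSE = 6(−0.4) + 3(+0.6) = -0.6Δo = -0.6 × 14380 = -8628 cm⁻¹.
Tetrahedral: e^4 t2^5, CFSE = 4(−0.6) + 5(+0.4) = -0.4Δₜ = -0.4 × (4/9) × 14380 = -2556 cm⁻¹.
OSPE = CFSE(oct) − CFSE(tet) = -8628 − (-2556) = -6072 cm⁻¹.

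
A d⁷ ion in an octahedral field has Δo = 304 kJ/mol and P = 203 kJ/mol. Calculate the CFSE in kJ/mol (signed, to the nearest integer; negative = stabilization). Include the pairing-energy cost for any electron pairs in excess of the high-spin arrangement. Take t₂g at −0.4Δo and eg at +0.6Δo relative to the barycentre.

-344

With Δo > P the complex is low-spin.
That gives t₂g⁶ eg¹.
Orbital CFSE = -1.8Δo = -1.8 × 304 = -547 kJ/mol.
Excess pairs vs high-spin: 3 − 2 = 1; pairing cost = +203 kJ/mol.
Net CFSE = -547 + 203 = -344 kJ/mol.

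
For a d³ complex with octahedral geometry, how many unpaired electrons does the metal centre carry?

3

Configuration: t₂g³ eg⁰, giving 3 unpaired electrons.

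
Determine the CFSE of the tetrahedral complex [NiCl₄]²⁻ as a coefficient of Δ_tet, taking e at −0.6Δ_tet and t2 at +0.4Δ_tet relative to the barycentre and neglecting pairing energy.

Each Cl⁻ contributes -1; 4 × (-1) = -4. With overall charge -2, Ni is in the +2 oxidation state.
Ni sits in group 10; removing 2 electrons leaves Ni²⁺ with 10 − 2 = 8 d electrons.
Tetrahedral fields are weak (Δₜ ≈ 4/9 Δₒ), so electrons fill high-spin.
Configuration: e^4 t2^4.
CFSE = 4(-0.6Δ_tet) + 4(0.4Δ_tet) = -2.4Δ_tet + 1.6Δ_tet = -0.8Δ_tet.

-0.8 Δ_tet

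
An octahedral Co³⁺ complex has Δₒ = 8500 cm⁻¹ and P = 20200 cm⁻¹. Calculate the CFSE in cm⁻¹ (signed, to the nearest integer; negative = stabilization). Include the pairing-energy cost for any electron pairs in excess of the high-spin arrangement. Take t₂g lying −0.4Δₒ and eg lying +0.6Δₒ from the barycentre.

-3400

Co³⁺: group 9, so d-count = 9 − 3 = 6.
Δₒ < P, so pairing is avoided: the ground state is high-spin.
Filling d⁶ accordingly: t₂g⁴ eg².
Orbital CFSE = -0.4Δₒ = -0.4 × 8500 = -3400 cm⁻¹.
High-spin has no excess pairs, so no pairing correction applies.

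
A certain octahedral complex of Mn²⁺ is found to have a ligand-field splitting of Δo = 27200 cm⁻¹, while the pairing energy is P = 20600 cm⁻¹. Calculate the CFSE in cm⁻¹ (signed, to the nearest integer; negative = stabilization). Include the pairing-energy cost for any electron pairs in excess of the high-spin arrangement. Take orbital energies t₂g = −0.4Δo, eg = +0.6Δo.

-13200

Mn sits in group 7; removing 2 electrons leaves Mn²⁺ with 7 − 2 = 5 d electrons.
Δo > P, so pairing is preferred: the ground state is low-spin.
That gives t₂g⁵ eg⁰.
Orbital CFSE = -2.0Δo = -2.0 × 27200 = -54400 cm⁻¹.
Excess pairs vs high-spin: 2 − 0 = 2; pairing cost = +41200 cm⁻¹.
Net CFSE = -54400 + 41200 = -13200 cm⁻¹.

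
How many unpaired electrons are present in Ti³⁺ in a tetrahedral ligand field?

1

Ti is in group 4, so Ti³⁺ is d¹ (4 − 3 = 1).
Tetrahedral splitting is small, so the complex is high-spin.
Configuration: e^1 t2^0, giving 1 unpaired electron.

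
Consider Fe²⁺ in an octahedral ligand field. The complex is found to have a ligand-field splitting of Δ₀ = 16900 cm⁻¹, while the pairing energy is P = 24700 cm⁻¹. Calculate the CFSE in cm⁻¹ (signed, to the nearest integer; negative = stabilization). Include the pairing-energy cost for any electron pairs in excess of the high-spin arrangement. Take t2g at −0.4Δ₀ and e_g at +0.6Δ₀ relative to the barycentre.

Fe is in group 8, so Fe²⁺ is d⁶ (8 − 2 = 6).
Since Δ₀ = 16900 cm⁻¹ < P = 24700 cm⁻¹, the complex adopts the high-spin configuration.
Configuration: t2g^4 e_g^2.
Orbital CFSE = -0.4Δ₀ = -0.4 × 16900 = -6760 cm⁻¹.
High-spin has no excess pairs, so no pairing correction applies.

-6760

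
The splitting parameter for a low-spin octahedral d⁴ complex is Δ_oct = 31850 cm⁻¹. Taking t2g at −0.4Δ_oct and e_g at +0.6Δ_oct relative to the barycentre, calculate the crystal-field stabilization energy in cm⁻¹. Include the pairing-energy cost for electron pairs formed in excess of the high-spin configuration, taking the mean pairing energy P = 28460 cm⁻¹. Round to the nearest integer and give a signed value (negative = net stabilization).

-22500

The d⁴ electrons fill as t2g^4 e_g^0.
The orbital stabilization is -1.6Δ_oct = -1.6 × 31850 = -50960 cm⁻¹.
Relative to high-spin t2g^3 e_g^1 (0 paired), the low-spin configuration has 1 additional pair, contributing +1 × 28460 = +28460 cm⁻¹.
Net CFSE = -50960 + 28460 = -22500 cm⁻¹.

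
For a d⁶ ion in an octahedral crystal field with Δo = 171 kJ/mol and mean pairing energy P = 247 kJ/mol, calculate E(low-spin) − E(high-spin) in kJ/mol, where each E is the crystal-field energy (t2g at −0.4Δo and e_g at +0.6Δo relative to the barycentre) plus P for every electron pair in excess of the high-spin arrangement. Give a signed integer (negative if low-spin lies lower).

In the high-spin limit (t2g^4 e_g^2) the orbital term is -0.4Δo = -68 kJ/mol, with no excess pairing.
Low-spin t2g^6 e_g^0 gives -2.4Δo = -410 kJ/mol, but forming 2 extra pairs costs 2P = 494 kJ/mol, so E(LS) = -410 + 494 = 84 kJ/mol.
Thus E(LS) − E(HS) = 152 kJ/mol.

152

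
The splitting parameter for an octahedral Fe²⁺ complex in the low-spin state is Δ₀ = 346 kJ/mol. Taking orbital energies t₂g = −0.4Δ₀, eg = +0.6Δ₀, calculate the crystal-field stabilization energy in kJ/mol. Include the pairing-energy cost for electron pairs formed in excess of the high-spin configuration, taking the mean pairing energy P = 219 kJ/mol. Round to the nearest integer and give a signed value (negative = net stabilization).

-392

Fe²⁺: group 8, so d-count = 8 − 2 = 6.
Electron filling gives t₂g⁶ eg⁰.
The orbital stabilization is -2.4Δ₀ = -2.4 × 346 = -830 kJ/mol.
Pairing penalty: 3 pairs vs 1 in the high-spin reference → 2 extra × P = 438 kJ/mol.
Combining: -830 + 438 = -392 kJ/mol.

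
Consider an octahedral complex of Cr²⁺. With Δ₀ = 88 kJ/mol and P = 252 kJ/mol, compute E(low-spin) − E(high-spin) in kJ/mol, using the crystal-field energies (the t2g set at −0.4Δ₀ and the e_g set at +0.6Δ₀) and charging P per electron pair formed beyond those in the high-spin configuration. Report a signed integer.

Group 6 minus oxidation state +2 gives a d⁴ configuration for Cr²⁺.
In the high-spin limit (t2g^3 e_g^1) the orbital term is -0.6Δ₀ = -53 kJ/mol, with no excess pairing.
For low-spin the configuration is t2g^4 e_g^0: orbital energy -1.6 × 88 = -141 kJ/mol, and 1 additional pair relative to high-spin adds 252 kJ/mol, giving 111 kJ/mol.
E(LS) − E(HS) = 111 − (-53) = 164 kJ/mol.

164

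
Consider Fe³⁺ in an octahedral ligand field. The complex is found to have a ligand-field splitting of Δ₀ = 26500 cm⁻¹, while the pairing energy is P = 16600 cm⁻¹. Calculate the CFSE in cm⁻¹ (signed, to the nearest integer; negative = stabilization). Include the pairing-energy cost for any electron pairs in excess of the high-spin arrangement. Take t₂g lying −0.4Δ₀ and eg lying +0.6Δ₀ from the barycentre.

-19800

Fe is in group 8, so Fe³⁺ is d⁵ (8 − 3 = 5).
Here Δ₀ > P (26500 > 16600), so the low-spin state is favoured.
Filling d⁵ accordingly: t₂g⁵ eg⁰.
Orbital CFSE = -2.0Δ₀ = -2.0 × 26500 = -53000 cm⁻¹.
Excess pairs vs high-spin: 2 − 0 = 2; pairing cost = +33200 cm⁻¹.
Net CFSE = -53000 + 33200 = -19800 cm⁻¹.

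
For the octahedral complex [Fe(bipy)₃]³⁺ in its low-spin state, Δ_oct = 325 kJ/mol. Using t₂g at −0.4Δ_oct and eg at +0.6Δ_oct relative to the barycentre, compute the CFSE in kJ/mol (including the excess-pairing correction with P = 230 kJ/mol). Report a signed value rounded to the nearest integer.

bipy is neutral, so the +3 overall charge sits on Fe: oxidation state +3.
Group 8 minus oxidation state +3 gives a d⁵ configuration for Fe³⁺.
The d⁵ electrons fill as t₂g⁵ eg⁰.
Orbital CFSE = 5(-0.4) + 0(0.6) = -2.0Δ_oct = -2.0 × 325 = -650 kJ/mol.
Pairing penalty: 2 pairs vs 0 in the high-spin reference → 2 extra × P = 460 kJ/mol.
Overall CFSE = -650 + 460 = -190 kJ/mol.

-190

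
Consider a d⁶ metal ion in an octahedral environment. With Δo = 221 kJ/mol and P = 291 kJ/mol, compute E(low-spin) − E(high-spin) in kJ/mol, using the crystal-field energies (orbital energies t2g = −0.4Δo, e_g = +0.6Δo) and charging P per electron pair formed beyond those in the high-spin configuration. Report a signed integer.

140

In the high-spin limit (t2g^4 e_g^2) the orbital term is -0.4Δo = -88 kJ/mol, with no excess pairing.
Low-spin: t2g^6 e_g^0, orbital CFSE = -2.4Δo = -530 kJ/mol; plus 2 excess pairs × P = +582 kJ/mol; total 52 kJ/mol.
Thus E(LS) − E(HS) = 140 kJ/mol.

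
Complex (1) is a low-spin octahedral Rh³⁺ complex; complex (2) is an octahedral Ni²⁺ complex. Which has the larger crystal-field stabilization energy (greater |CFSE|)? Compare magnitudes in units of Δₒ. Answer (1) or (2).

(1): Rh³⁺: group 9, so d-count = 9 − 3 = 6; t₂g⁶ eg⁰, CFSE = -2.4Δₒ.
(2): Ni sits in group 10; removing 2 electrons leaves Ni²⁺ with 10 − 2 = 8 d electrons; t₂g⁶ eg², CFSE = -1.2Δₒ.
So (1) has the larger |CFSE|.

(1)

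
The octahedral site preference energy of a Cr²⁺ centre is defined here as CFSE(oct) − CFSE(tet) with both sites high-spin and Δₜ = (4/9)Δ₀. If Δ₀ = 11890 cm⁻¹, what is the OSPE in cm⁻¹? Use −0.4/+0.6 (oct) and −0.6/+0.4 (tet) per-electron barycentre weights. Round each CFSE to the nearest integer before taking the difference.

-5020

Group 6 minus oxidation state +2 gives a d⁴ configuration for Cr²⁺.
Octahedral high-spin t₂g³ eg¹: CFSE = -0.6 × 11890 = -7134 cm⁻¹.
Tetrahedral e² t₂² gives -0.4Δₜ = -0.4 × (4/9) × 11890 = -2114 cm⁻¹.
OSPE = -7134 − (-2114) = -5020 cm⁻¹.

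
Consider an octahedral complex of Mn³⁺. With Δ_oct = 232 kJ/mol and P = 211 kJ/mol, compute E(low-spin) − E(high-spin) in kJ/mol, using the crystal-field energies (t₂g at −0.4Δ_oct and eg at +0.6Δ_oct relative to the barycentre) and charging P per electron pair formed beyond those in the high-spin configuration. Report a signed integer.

-21

Mn is in group 7, so Mn³⁺ is d⁴ (7 − 3 = 4).
In the high-spin limit (t₂g³ eg¹) the orbital term is -0.6Δ_oct = -139 kJ/mol, with no excess pairing.
For low-spin the configuration is t₂g⁴ eg⁰: orbital energy -1.6 × 232 = -371 kJ/mol, and 1 additional pair relative to high-spin adds 211 kJ/mol, giving -160 kJ/mol.
The difference is -160 − (-139) = -21 kJ/mol, so low-spin lies lower.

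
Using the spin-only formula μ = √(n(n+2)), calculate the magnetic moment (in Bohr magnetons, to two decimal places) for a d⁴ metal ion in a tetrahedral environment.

4.90 Bohr magnetons

Tetrahedral splitting is small, so the complex is high-spin.
Configuration: e² t₂² → 4 unpaired electrons.
μ(spin-only) = √[4(4+2)] = √24 ≈ 4.90 Bohr magnetons.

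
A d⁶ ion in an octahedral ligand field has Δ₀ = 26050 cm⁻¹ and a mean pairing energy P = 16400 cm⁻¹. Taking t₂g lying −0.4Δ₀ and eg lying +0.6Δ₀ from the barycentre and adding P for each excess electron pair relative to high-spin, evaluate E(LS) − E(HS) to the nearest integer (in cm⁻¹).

-19300

In the high-spin limit (t₂g⁴ eg²) the orbital term is -0.4Δ₀ = -10420 cm⁻¹, with no excess pairing.
For low-spin the configuration is t₂g⁶ eg⁰: orbital energy -2.4 × 26050 = -62520 cm⁻¹, and 2 additional pairs relative to high-spin add 32800 cm⁻¹, giving -29720 cm⁻¹.
E(LS) − E(HS) = -29720 − (-10420) = -19300 cm⁻¹.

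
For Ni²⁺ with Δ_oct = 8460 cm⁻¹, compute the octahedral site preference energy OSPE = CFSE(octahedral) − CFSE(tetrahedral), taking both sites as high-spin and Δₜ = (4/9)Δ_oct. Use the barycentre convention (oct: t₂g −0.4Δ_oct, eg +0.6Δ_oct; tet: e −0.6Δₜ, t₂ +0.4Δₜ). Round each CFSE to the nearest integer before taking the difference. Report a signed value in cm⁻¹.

-7144

Ni²⁺: group 10, so d-count = 10 − 2 = 8.
Octahedral high-spin t2g^6 e_g^2: CFSE = -1.2 × 8460 = -10152 cm⁻¹.
Tetrahedral: e^4 t2^4, CFSE = 4(−0.6) + 4(+0.4) = -0.8Δₜ = -0.8 × (4/9) × 8460 = -3008 cm⁻¹.
OSPE = CFSE(oct) − CFSE(tet) = -10152 − (-3008) = -7144 cm⁻¹.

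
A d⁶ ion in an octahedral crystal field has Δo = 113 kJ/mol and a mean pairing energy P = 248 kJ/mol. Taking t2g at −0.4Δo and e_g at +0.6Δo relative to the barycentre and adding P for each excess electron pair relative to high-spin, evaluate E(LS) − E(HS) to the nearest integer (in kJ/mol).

In the high-spin limit (t2g^4 e_g^2) the orbital term is -0.4Δo = -45 kJ/mol, with no excess pairing.
Low-spin: t2g^6 e_g^0, orbital CFSE = -2.4Δo = -271 kJ/mol; plus 2 excess pairs × P = +496 kJ/mol; total 225 kJ/mol.
Thus E(LS) − E(HS) = 270 kJ/mol.

270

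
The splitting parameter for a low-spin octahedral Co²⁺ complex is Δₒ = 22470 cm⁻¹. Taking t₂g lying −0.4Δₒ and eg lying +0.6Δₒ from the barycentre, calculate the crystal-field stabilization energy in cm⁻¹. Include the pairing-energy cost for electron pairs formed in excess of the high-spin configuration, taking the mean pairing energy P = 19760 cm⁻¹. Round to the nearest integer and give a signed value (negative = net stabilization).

-20686

Group 9 minus oxidation state +2 gives a d⁷ configuration for Co²⁺.
Electron filling gives t₂g⁶ eg¹.
The orbital stabilization is -1.8Δₒ = -1.8 × 22470 = -40446 cm⁻¹.
Relative to high-spin t₂g⁵ eg² (2 paired), the low-spin configuration has 1 additional pair, contributing +1 × 19760 = +19760 cm⁻¹.
Overall CFSE = -40446 + 19760 = -20686 cm⁻¹.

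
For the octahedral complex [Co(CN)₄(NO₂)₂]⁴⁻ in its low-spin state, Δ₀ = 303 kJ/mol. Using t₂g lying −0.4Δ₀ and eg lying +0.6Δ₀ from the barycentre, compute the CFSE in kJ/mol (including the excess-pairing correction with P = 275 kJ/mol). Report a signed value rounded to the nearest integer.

Ligand charges: 4×(-1) from CN⁻ and 2×(-1) from NO₂⁻ sum to -6; with overall charge -4, Co is +2.
Group 9 minus oxidation state +2 gives a d⁷ configuration for Co²⁺.
Configuration: t₂g⁶ eg¹.
The orbital stabilization is -1.8Δ₀ = -1.8 × 303 = -545 kJ/mol.
High-spin d⁷ would be t₂g⁵ eg² with 2 pairs; low-spin has 3, so 1 excess pair costs +1P = +275 kJ/mol.
Net CFSE = -545 + 275 = -270 kJ/mol.

-270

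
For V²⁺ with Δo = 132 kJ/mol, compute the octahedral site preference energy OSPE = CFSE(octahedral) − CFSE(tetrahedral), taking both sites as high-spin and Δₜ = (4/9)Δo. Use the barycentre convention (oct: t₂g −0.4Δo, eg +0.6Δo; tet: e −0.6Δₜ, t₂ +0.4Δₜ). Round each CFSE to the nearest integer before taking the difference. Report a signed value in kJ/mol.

Group 5 minus oxidation state +2 gives a d³ configuration for V²⁺.
In an octahedral site d³ (HS) is t₂g³ eg⁰, giving CFSE(oct) = -1.2Δo = -158 kJ/mol.
Tetrahedral e² t₂¹ gives -0.8Δₜ = -0.8 × (4/9) × 132 = -47 kJ/mol.
OSPE = -158 − (-47) = -111 kJ/mol.

-111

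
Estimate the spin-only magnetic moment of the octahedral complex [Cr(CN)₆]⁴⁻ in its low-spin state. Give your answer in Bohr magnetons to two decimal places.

2.83 Bohr magnetons

Each CN⁻ contributes -1; 6 × (-1) = -6. With overall charge -4, Cr is in the +2 oxidation state.
Group 6 minus oxidation state +2 gives a d⁴ configuration for Cr²⁺.
Configuration: t₂g⁴ eg⁰ → 2 unpaired electrons.
μ(spin-only) = √[2(2+2)] = √8 ≈ 2.83 Bohr magnetons.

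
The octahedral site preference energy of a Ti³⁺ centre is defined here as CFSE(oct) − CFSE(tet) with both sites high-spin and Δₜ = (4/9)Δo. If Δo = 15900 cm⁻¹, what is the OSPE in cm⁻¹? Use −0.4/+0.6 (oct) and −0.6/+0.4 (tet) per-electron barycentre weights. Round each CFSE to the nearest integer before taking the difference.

Ti sits in group 4; removing 3 electrons leaves Ti³⁺ with 4 − 3 = 1 d electrons.
In an octahedral site d¹ (HS) is t2g^1 e_g^0, giving CFSE(oct) = -0.4Δo = -6360 cm⁻¹.
Tetrahedral: e^1 t2^0, CFSE = 1(−0.6) + 0(+0.4) = -0.6Δₜ = -0.6 × (4/9) × 15900 = -4240 cm⁻¹.
OSPE = -6360 − (-4240) = -2120 cm⁻¹.

-2120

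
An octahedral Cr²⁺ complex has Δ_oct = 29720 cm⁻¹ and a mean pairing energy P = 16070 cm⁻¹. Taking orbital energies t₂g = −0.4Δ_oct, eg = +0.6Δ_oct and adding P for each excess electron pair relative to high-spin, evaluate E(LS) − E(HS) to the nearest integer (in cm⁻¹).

Cr is in group 6, so Cr²⁺ is d⁴ (6 − 2 = 4).
High-spin d⁴ fills as t₂g³ eg¹ with CFSE 3(−0.4) + 1(+0.6) = -0.6Δ_oct = -17832 cm⁻¹.
Low-spin: t₂g⁴ eg⁰, orbital CFSE = -1.6Δ_oct = -47552 cm⁻¹; plus 1 excess pair × P = +16070 cm⁻¹; total -31482 cm⁻¹.
E(LS) − E(HS) = -31482 − (-17832) = -13650 cm⁻¹.

-13650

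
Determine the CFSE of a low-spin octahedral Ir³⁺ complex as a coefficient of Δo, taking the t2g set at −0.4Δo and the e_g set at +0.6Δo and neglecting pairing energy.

-2.4 Δo

Group 9 minus oxidation state +3 gives a d⁶ configuration for Ir³⁺.
Configuration: t2g^6 e_g^0.
CFSE = 6(-0.4Δo) + 0(0.6Δo) = -2.4Δo + 0.0Δo = -2.4Δo.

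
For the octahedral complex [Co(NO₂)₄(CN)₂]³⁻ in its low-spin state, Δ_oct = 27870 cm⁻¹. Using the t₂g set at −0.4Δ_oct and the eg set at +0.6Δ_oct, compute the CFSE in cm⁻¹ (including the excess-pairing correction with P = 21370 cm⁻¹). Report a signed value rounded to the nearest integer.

-24148

Ligand charges: 4×(-1) from NO₂⁻ and 2×(-1) from CN⁻ sum to -6; with overall charge -3, Co is +3.
Co is in group 9, so Co³⁺ is d⁶ (9 − 3 = 6).
The d⁶ electrons fill as t₂g⁶ eg⁰.
The orbital stabilization is -2.4Δ_oct = -2.4 × 27870 = -66888 cm⁻¹.
Relative to high-spin t₂g⁴ eg² (1 paired), the low-spin configuration has 2 additional pairs, contributing +2 × 21370 = +42740 cm⁻¹.
Combining: -66888 + 42740 = -24148 cm⁻¹.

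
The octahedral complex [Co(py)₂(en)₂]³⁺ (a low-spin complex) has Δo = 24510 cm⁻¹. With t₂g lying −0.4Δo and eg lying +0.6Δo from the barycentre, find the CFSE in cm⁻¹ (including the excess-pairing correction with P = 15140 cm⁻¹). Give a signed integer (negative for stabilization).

-28544

Ligand charges: 2×(+0) from py and 2×(+0) from en sum to +0; with overall charge +3, Co is +3.
Group 9 minus oxidation state +3 gives a d⁶ configuration for Co³⁺.
Electron filling gives t₂g⁶ eg⁰.
Orbital CFSE = 6(-0.4) + 0(0.6) = -2.4Δo = -2.4 × 24510 = -58824 cm⁻¹.
High-spin d⁶ would be t₂g⁴ eg² with 1 pair; low-spin has 3, so 2 excess pairs cost +2P = +30280 cm⁻¹.
Overall CFSE = -58824 + 30280 = -28544 cm⁻¹.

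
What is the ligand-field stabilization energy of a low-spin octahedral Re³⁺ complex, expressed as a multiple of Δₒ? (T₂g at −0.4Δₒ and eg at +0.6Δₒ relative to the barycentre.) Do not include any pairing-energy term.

Group 7 minus oxidation state +3 gives a d⁴ configuration for Re³⁺.
Configuration: t₂g⁴ eg⁰.
CFSE = 4(-0.4Δₒ) + 0(0.6Δₒ) = -1.6Δₒ + 0.0Δₒ = -1.6Δₒ.

-1.6 Δₒ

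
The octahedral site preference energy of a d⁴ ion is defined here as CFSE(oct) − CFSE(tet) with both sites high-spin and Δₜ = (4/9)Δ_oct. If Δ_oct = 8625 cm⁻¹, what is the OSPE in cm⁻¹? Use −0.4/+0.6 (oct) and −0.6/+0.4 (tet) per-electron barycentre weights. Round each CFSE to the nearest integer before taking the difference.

-3642

Octahedral (high-spin): t2g^3 e_g^1, CFSE = 3(−0.4) + 1(+0.6) = -0.6Δ_oct = -0.6 × 8625 = -5175 cm⁻¹.
Tetrahedral e^2 t2^2 gives -0.4Δₜ = -0.4 × (4/9) × 8625 = -1533 cm⁻¹.
Subtracting, OSPE = -5175 − (-1533) = -3642 cm⁻¹.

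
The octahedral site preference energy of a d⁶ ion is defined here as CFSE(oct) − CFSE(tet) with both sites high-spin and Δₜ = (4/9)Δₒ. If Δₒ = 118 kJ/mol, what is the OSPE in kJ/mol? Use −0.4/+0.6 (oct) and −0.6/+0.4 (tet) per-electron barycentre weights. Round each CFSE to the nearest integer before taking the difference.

-16

Octahedral (high-spin): t₂g⁴ eg², CFSE = 4(−0.4) + 2(+0.6) = -0.4Δₒ = -0.4 × 118 = -47 kJ/mol.
Tetrahedral e³ t₂³ gives -0.6Δₜ = -0.6 × (4/9) × 118 = -31 kJ/mol.
Subtracting, OSPE = -47 − (-31) = -16 kJ/mol.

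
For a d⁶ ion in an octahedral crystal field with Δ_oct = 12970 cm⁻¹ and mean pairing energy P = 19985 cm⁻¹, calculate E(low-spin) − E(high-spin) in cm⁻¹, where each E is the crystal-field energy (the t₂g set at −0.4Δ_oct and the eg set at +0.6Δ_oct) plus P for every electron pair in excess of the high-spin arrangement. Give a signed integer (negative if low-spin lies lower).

14030

In the high-spin limit (t₂g⁴ eg²) the orbital term is -0.4Δ_oct = -5188 cm⁻¹, with no excess pairing.
Low-spin: t₂g⁶ eg⁰, orbital CFSE = -2.4Δ_oct = -31128 cm⁻¹; plus 2 excess pairs × P = +39970 cm⁻¹; total 8842 cm⁻¹.
E(LS) − E(HS) = 8842 − (-5188) = 14030 cm⁻¹.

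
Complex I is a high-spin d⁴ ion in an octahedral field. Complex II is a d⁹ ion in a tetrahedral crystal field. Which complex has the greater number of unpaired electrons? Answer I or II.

I

I: t₂g³ eg¹ → 4 unpaired.
II: Tetrahedral splitting is small, so the complex is high-spin; e^4 t2^5 → 1 unpaired.
So I has more unpaired electrons.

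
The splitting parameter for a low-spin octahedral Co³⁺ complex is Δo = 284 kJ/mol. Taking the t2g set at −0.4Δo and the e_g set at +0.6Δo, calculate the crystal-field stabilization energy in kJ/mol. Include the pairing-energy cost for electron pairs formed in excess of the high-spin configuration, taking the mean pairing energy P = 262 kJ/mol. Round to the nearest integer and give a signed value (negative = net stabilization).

-158

Co sits in group 9; removing 3 electrons leaves Co³⁺ with 9 − 3 = 6 d electrons.
The d⁶ electrons fill as t2g^6 e_g^0.
CFSE(orbital) = 6×(-0.4Δo) + 0×(0.6Δo) = -2.4Δo; with Δo = 284 kJ/mol that is -682 kJ/mol.
Relative to high-spin t2g^4 e_g^2 (1 paired), the low-spin configuration has 2 additional pairs, contributing +2 × 262 = +524 kJ/mol.
Overall CFSE = -682 + 524 = -158 kJ/mol.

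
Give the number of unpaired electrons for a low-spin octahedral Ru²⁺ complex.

Ru²⁺: group 8, so d-count = 8 − 2 = 6.
Configuration: t2g^6 e_g^0, giving 0 unpaired electrons.

0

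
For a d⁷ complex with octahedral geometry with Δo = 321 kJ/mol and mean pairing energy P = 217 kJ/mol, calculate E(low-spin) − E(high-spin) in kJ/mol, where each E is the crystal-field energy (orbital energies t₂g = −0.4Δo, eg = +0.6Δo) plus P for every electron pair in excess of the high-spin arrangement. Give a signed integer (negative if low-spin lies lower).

-104

In the high-spin limit (t₂g⁵ eg²) the orbital term is -0.8Δo = -257 kJ/mol, with no excess pairing.
For low-spin the configuration is t₂g⁶ eg¹: orbital energy -1.8 × 321 = -578 kJ/mol, and 1 additional pair relative to high-spin adds 217 kJ/mol, giving -361 kJ/mol.
E(LS) − E(HS) = -361 − (-257) = -104 kJ/mol.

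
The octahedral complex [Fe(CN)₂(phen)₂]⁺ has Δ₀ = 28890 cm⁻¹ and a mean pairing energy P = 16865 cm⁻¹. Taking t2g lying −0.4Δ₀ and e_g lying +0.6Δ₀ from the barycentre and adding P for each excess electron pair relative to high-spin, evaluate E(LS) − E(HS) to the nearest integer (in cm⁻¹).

Ligand charges: 2×(-1) from CN⁻ and 2×(+0) from phen sum to -2; with overall charge +1, Fe is +3.
Fe is in group 8, so Fe³⁺ is d⁵ (8 − 3 = 5).
In the high-spin limit (t2g^3 e_g^2) the orbital term is 0.0Δ₀ = 0 cm⁻¹, with no excess pairing.
For low-spin the configuration is t2g^5 e_g^0: orbital energy -2.0 × 28890 = -57780 cm⁻¹, and 2 additional pairs relative to high-spin add 33730 cm⁻¹, giving -24050 cm⁻¹.
E(LS) − E(HS) = -24050 − (0) = -24050 cm⁻¹.

-24050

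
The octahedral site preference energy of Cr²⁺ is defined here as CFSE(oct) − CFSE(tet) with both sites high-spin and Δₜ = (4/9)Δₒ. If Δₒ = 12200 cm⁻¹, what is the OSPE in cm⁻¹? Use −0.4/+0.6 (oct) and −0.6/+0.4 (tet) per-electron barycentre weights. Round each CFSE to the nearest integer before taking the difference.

Cr²⁺: group 6, so d-count = 6 − 2 = 4.
In an octahedral site d⁴ (HS) is t2g^3 e_g^1, giving CFSE(oct) = -0.6Δₒ = -7320 cm⁻¹.
Tetrahedral e^2 t2^2 gives -0.4Δₜ = -0.4 × (4/9) × 12200 = -2169 cm⁻¹.
Subtracting, OSPE = -7320 − (-2169) = -5151 cm⁻¹.

-5151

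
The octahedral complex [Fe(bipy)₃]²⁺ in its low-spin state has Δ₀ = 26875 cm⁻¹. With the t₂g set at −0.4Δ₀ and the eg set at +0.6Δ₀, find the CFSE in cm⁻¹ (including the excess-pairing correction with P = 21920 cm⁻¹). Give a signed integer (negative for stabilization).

-20660

bipy is neutral, so the +2 overall charge sits on Fe: oxidation state +2.
Group 8 minus oxidation state +2 gives a d⁶ configuration for Fe²⁺.
The d⁶ electrons fill as t₂g⁶ eg⁰.
The orbital stabilization is -2.4Δ₀ = -2.4 × 26875 = -64500 cm⁻¹.
Relative to high-spin t₂g⁴ eg² (1 paired), the low-spin configuration has 2 additional pairs, contributing +2 × 21920 = +43840 cm⁻¹.
Combining: -64500 + 43840 = -20660 cm⁻¹.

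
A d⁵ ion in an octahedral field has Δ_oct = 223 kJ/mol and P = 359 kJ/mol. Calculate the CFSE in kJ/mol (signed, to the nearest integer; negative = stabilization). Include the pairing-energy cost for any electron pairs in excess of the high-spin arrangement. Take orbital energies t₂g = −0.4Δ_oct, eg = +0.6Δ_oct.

0

Δ_oct < P, so pairing is avoided: the ground state is high-spin.
Filling d⁵ accordingly: t₂g³ eg².
Orbital CFSE = 0.0Δ_oct = 0.0 × 223 = 0 kJ/mol.
High-spin has no excess pairs, so no pairing correction applies.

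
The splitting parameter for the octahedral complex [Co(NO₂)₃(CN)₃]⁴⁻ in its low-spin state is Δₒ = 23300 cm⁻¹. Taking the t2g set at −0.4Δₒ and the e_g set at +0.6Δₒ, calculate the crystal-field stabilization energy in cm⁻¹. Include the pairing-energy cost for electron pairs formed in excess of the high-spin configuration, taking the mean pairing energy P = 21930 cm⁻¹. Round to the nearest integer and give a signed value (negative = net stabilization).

Ligand charges: 3×(-1) from NO₂⁻ and 3×(-1) from CN⁻ sum to -6; with overall charge -4, Co is +2.
Co is in group 9, so Co²⁺ is d⁷ (9 − 2 = 7).
Configuration: t2g^6 e_g^1.
Orbital CFSE = 6(-0.4) + 1(0.6) = -1.8Δₒ = -1.8 × 23300 = -41940 cm⁻¹.
Pairing penalty: 3 pairs vs 2 in the high-spin reference → 1 extra × P = 21930 cm⁻¹.
Net CFSE = -41940 + 21930 = -20010 cm⁻¹.

-20010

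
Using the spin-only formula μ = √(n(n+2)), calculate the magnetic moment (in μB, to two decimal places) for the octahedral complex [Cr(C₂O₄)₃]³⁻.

3.87 μB

Each C₂O₄²⁻ contributes -2; 3 × (-2) = -6. With overall charge -3, Cr is in the +3 oxidation state.
Cr³⁺: group 6, so d-count = 6 − 3 = 3.
For octahedral d³ the high- and low-spin configurations coincide.
Configuration: t₂g³ eg⁰ → 3 unpaired electrons.
μ(spin-only) = √[3(3+2)] = √15 ≈ 3.87 μB.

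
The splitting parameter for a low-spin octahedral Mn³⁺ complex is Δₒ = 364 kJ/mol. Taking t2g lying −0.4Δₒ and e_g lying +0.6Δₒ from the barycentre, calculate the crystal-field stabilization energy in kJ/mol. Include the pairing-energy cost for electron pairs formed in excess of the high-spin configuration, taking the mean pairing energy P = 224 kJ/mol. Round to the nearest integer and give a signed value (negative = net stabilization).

Mn sits in group 7; removing 3 electrons leaves Mn³⁺ with 7 − 3 = 4 d electrons.
Electron filling gives t2g^4 e_g^0.
The orbital stabilization is -1.6Δₒ = -1.6 × 364 = -582 kJ/mol.
Relative to high-spin t2g^3 e_g^1 (0 paired), the low-spin configuration has 1 additional pair, contributing +1 × 224 = +224 kJ/mol.
Overall CFSE = -582 + 224 = -358 kJ/mol.

-358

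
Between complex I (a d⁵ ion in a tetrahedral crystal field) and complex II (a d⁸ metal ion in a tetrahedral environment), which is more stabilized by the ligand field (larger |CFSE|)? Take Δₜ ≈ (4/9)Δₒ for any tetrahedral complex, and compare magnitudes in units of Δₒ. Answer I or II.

II

I: Tetrahedral fields are weak (Δₜ ≈ 4/9 Δₒ), so electrons fill high-spin; e² t₂³, CFSE = 0.0Δₜ ≈ 0.00Δₒ.
II: With tetrahedral geometry the complex is necessarily high-spin; e⁴ t₂⁴, CFSE = -0.8Δₜ ≈ -0.36Δₒ.
So II has the larger |CFSE|.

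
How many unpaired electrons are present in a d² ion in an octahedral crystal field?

For octahedral d² the high- and low-spin configurations coincide.
Configuration: t₂g² eg⁰, giving 2 unpaired electrons.

2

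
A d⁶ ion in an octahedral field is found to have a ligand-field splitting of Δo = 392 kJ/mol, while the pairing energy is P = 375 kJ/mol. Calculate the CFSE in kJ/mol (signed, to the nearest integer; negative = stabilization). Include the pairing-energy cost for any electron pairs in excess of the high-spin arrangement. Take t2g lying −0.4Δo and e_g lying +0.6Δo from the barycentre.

Δo > P, so pairing is preferred: the ground state is low-spin.
Filling d⁶ accordingly: t2g^6 e_g^0.
Orbital CFSE = -2.4Δo = -2.4 × 392 = -941 kJ/mol.
Excess pairs vs high-spin: 3 − 1 = 2; pairing cost = +750 kJ/mol.
Net CFSE = -941 + 750 = -191 kJ/mol.

-191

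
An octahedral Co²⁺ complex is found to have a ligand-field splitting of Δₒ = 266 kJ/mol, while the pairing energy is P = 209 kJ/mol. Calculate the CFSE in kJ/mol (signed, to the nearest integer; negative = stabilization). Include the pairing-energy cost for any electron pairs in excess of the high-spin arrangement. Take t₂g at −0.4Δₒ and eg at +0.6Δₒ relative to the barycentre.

-270

Co sits in group 9; removing 2 electrons leaves Co²⁺ with 9 − 2 = 7 d electrons.
Here Δₒ > P (266 > 209), so the low-spin state is favoured.
That gives t₂g⁶ eg¹.
Orbital CFSE = -1.8Δₒ = -1.8 × 266 = -479 kJ/mol.
Excess pairs vs high-spin: 3 − 2 = 1; pairing cost = +209 kJ/mol.
Net CFSE = -479 + 209 = -270 kJ/mol.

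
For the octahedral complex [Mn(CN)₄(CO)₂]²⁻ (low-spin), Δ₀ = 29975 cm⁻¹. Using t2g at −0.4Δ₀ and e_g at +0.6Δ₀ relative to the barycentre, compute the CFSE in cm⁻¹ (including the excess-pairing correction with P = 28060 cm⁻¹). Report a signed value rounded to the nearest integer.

-3830

Ligand charges: 4×(-1) from CN⁻ and 2×(+0) from CO sum to -4; with overall charge -2, Mn is +2.
Group 7 minus oxidation state +2 gives a d⁵ configuration for Mn²⁺.
The d⁵ electrons fill as t2g^5 e_g^0.
CFSE(orbital) = 5×(-0.4Δ₀) + 0×(0.6Δ₀) = -2.0Δ₀; with Δ₀ = 29975 cm⁻¹ that is -59950 cm⁻¹.
High-spin d⁵ would be t2g^3 e_g^2 with 0 pairs; low-spin has 2, so 2 excess pairs cost +2P = +56120 cm⁻¹.
Net CFSE = -59950 + 56120 = -3830 cm⁻¹.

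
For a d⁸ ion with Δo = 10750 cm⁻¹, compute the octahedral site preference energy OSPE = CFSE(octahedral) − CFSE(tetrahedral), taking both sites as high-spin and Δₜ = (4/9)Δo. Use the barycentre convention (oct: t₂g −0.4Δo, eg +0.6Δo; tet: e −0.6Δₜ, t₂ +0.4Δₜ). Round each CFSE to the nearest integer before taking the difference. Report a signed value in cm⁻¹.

-9078

In an octahedral site d⁸ (HS) is t₂g⁶ eg², giving CFSE(oct) = -1.2Δo = -12900 cm⁻¹.
Tetrahedral: e⁴ t₂⁴, CFSE = 4(−0.6) + 4(+0.4) = -0.8Δₜ = -0.8 × (4/9) × 10750 = -3822 cm⁻¹.
Subtracting, OSPE = -12900 − (-3822) = -9078 cm⁻¹.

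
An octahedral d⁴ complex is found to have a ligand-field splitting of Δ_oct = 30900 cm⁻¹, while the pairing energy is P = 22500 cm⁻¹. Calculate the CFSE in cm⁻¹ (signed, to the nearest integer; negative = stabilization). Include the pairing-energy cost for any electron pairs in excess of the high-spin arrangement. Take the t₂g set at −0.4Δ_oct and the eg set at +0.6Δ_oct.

-26940

Since Δ_oct = 30900 cm⁻¹ > P = 22500 cm⁻¹, the complex adopts the low-spin configuration.
Configuration: t₂g⁴ eg⁰.
Orbital CFSE = -1.6Δ_oct = -1.6 × 30900 = -49440 cm⁻¹.
Excess pairs vs high-spin: 1 − 0 = 1; pairing cost = +22500 cm⁻¹.
Net CFSE = -49440 + 22500 = -26940 cm⁻¹.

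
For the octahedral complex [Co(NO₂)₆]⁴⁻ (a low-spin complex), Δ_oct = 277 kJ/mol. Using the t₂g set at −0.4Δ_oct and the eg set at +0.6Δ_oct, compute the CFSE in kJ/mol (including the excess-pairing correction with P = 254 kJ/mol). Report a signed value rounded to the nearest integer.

-245

Each NO₂⁻ contributes -1; 6 × (-1) = -6. With overall charge -4, Co is in the +2 oxidation state.
Co sits in group 9; removing 2 electrons leaves Co²⁺ with 9 − 2 = 7 d electrons.
Electron filling gives t₂g⁶ eg¹.
The orbital stabilization is -1.8Δ_oct = -1.8 × 277 = -499 kJ/mol.
High-spin d⁷ would be t₂g⁵ eg² with 2 pairs; low-spin has 3, so 1 excess pair costs +1P = +254 kJ/mol.
Net CFSE = -499 + 254 = -245 kJ/mol.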